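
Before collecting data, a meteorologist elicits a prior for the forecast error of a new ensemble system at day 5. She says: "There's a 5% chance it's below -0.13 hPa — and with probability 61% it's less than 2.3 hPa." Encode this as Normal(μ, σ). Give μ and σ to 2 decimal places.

μ = 1.95, σ = 1.26

For Normal(μ,σ), the p-quantile is μ + z_p·σ. Here z_{0.05} = -1.645, z_{0.61} = 0.2793.
So -0.13 = μ − 1.645σ and 2.3 = μ + 0.2793σ.
Subtracting: σ = (2.3 − -0.13)/(0.2793 − (-1.645)) = 1.26.
Then μ = -0.13 − (-1.645)·1.26 = 1.95.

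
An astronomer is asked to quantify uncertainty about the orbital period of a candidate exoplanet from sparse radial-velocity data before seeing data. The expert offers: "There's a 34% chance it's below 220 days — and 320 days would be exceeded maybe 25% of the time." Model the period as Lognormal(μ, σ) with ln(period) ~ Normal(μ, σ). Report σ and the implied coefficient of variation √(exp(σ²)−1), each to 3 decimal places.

σ ≈ 0.345, CV ≈ 0.355

If T ~ Lognormal(μ,σ) then ln T ~ Normal(μ,σ), so the p-quantile of ln T is μ + z_p·σ.
ln(220) = 5.394 and ln(320) = 5.768; z_{0.34} = -0.4125, z_{0.75} = 0.6745.
σ = (5.768 − 5.394)/(0.6745 − (-0.4125)) = 0.345.
μ = 5.394 − (-0.4125)·0.345 = 5.536.
CV = √(exp(σ²)−1) = √(exp(0.1188)−1) = 0.355.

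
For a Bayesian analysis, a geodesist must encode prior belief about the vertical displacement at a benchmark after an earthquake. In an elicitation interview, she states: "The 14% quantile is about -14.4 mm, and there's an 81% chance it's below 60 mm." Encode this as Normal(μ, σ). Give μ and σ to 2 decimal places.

μ = 26.65, σ = 37.99

For Normal(μ,σ), the p-quantile is μ + z_p·σ. Here z_{0.14} = -1.08, z_{0.81} = 0.8779.
So -14.4 = μ − 1.08σ and 60 = μ + 0.8779σ.
Subtracting: σ = (60 − -14.4)/(0.8779 − (-1.08)) = 37.99.
Then μ = -14.4 − (-1.08)·37.99 = 26.65.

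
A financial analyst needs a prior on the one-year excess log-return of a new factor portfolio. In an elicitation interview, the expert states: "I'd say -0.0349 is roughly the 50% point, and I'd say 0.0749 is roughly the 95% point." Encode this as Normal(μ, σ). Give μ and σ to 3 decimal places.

The p-quantile of Normal(μ,σ) is μ + z_p·σ, with z_{0.5} = 0 and z_{0.95} = 1.645.
Eliminate σ: μ = (z₂·x₁ − z₁·x₂)/(z₂ − z₁) = (1.645·-0.0349 − (0)·0.0749)/1.645 = -0.035.
Then σ = (x₂ − x₁)/(z₂ − z₁) = (0.0749 − -0.0349)/1.645 = 0.067.

μ = -0.035, σ = 0.067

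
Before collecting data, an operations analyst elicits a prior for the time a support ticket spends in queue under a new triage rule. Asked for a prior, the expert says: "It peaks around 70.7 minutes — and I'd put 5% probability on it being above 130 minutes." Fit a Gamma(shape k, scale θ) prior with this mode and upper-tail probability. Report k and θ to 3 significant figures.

k ≈ 8.51, θ ≈ 9.42

Gamma(k,θ) with k>1 has mode (k−1)θ, so θ = 70.7/(k−1).
Need P(X < 130) = 0.95 with θ tied to k this way. Start at k = 2, θ = 70.7: P(X<130) ≈ 0.549.
Too low — raise k to concentrate. Iterating converges to k ≈ 8.51.
Then θ = 70.7/(8.51−1) ≈ 9.42.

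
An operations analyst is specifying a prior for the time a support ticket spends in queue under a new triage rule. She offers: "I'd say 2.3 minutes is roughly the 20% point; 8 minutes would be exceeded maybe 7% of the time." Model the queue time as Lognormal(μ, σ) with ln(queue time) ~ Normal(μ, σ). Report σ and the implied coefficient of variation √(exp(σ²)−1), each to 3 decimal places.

If T ~ Lognormal(μ,σ) then ln T ~ Normal(μ,σ), so the p-quantile of ln T is μ + z_p·σ.
ln(2.3) = 0.8329 and ln(8) = 2.079; z_{0.2} = -0.8416, z_{0.93} = 1.476.
σ = (2.079 − 0.8329)/(1.476 − (-0.8416)) = 0.538.
μ = 0.8329 − (-0.8416)·0.538 = 1.286.
CV = √(exp(σ²)−1) = √(exp(0.2893)−1) = 0.579.

σ ≈ 0.538, CV ≈ 0.579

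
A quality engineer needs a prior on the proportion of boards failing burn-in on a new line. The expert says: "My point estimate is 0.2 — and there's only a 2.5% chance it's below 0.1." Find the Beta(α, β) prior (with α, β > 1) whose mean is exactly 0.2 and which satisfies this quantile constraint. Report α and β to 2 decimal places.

With mean 0.2 fixed, write α = 0.2s, β = 0.8s where s = α+β.
Need P(θ < 0.1) = 0.025 under Beta(0.2s, 0.8s). Normal approximation: (q−m)/√(m(1−m)/s) ≈ z_{0.025} = -1.96, so s ≈ 0.2·0.8·(-1.96)²/(0.1−0.2)² = 61.5.
At s = 61.5: P(θ<0.1) ≈ 0.012. Adjusting to match 0.025 gives s ≈ 47.14.
So α = 0.2·47.14 ≈ 9.43, β = 0.8·47.14 ≈ 37.71.

α ≈ 9.43, β ≈ 37.71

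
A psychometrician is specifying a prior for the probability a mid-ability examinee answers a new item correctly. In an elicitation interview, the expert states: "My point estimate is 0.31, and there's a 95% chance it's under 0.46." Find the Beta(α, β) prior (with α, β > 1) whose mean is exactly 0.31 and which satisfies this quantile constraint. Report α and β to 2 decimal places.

With mean 0.31 fixed, write α = 0.31s, β = 0.69s where s = α+β.
Need P(θ < 0.46) = 0.95 under Beta(0.31s, 0.69s). Normal approximation: (q−m)/√(m(1−m)/s) ≈ z_{0.95} = 1.64, so s ≈ 0.31·0.69·(1.64)²/(0.46−0.31)² = 25.7.
At s = 25.7: P(θ<0.46) ≈ 0.944. Adjusting to match 0.95 gives s ≈ 27.63.
So α = 0.31·27.63 ≈ 8.57, β = 0.69·27.63 ≈ 19.07.

α ≈ 8.57, β ≈ 19.07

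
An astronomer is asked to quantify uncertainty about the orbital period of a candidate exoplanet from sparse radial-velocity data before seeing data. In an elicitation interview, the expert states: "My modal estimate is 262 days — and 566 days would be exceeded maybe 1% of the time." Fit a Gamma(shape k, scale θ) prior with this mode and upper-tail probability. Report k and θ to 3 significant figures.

k ≈ 9.16, θ ≈ 32.1

Gamma(k,θ) with k>1 has mode (k−1)θ, so θ = 262/(k−1).
Need P(X < 566) = 0.99 with θ tied to k this way. Start at k = 2, θ = 262: P(X<566) ≈ 0.636.
Too low — raise k to concentrate. Iterating converges to k ≈ 9.16.
Then θ = 262/(9.16−1) ≈ 32.1.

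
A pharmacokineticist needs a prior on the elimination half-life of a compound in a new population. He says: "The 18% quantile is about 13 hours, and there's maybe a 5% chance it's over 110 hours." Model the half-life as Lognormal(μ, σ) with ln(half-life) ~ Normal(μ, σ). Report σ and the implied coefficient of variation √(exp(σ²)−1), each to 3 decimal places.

σ ≈ 0.834, CV ≈ 1.003

If T ~ Lognormal(μ,σ) then ln T ~ Normal(μ,σ), so the p-quantile of ln T is μ + z_p·σ.
ln(13) = 2.565 and ln(110) = 4.7; z_{0.18} = -0.9154, z_{0.95} = 1.645.
σ = (4.7 − 2.565)/(1.645 − (-0.9154)) = 0.834.
μ = 2.565 − (-0.9154)·0.834 = 3.328.
CV = √(exp(σ²)−1) = √(exp(0.6958)−1) = 1.003.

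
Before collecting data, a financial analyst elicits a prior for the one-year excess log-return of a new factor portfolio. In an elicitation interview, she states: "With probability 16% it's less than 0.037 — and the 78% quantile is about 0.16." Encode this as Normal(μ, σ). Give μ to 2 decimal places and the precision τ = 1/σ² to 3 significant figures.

μ = 0.11, τ = 206

The p-quantile of Normal(μ,σ) is μ + z_p·σ, with z_{0.16} = -0.9945 and z_{0.78} = 0.7722.
Eliminate σ: μ = (z₂·x₁ − z₁·x₂)/(z₂ − z₁) = (0.7722·0.037 − (-0.9945)·0.16)/1.767 = 0.11.
Then σ = (x₂ − x₁)/(z₂ − z₁) = (0.16 − 0.037)/1.767 = 0.07.
Precision τ = 1/σ² = 1/0.06962² = 206.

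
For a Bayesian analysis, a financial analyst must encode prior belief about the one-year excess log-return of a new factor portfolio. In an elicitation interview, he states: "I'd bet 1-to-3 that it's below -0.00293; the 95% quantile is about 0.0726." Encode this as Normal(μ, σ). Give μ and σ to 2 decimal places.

The p-quantile of Normal(μ,σ) is μ + z_p·σ, with z_{0.25} = -0.6745 and z_{0.95} = 1.645.
Eliminate σ: μ = (z₂·x₁ − z₁·x₂)/(z₂ − z₁) = (1.645·-0.00293 − (-0.6745)·0.0726)/2.319 = 0.02.
Then σ = (x₂ − x₁)/(z₂ − z₁) = (0.0726 − -0.00293)/2.319 = 0.03.

μ = 0.02, σ = 0.03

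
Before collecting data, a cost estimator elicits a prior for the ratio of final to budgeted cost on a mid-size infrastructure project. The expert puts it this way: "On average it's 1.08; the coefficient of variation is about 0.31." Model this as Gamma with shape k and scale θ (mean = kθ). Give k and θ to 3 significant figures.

For Gamma(k, scale θ): mean = kθ, variance = kθ², so CV = 1/√k.
CV = 0.31, hence k = 1/CV² = 10.4.
Then θ = mean/k = 1.08/10.4 = 0.104.

k ≈ 10.4, θ ≈ 0.104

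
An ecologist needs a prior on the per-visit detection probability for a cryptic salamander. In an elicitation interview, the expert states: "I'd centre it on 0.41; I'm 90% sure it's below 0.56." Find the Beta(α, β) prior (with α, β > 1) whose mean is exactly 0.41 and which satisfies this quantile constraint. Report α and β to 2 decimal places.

α ≈ 7.31, β ≈ 10.52

With mean 0.41 fixed, write α = 0.41s, β = 0.59s where s = α+β.
Need P(θ < 0.56) = 0.9 under Beta(0.41s, 0.59s). Normal approximation: (q−m)/√(m(1−m)/s) ≈ z_{0.9} = 1.28, so s ≈ 0.41·0.59·(1.28)²/(0.56−0.41)² = 17.7.
At s = 17.7: P(θ<0.56) ≈ 0.899. Adjusting to match 0.9 gives s ≈ 17.83.
So α = 0.41·17.83 ≈ 7.31, β = 0.59·17.83 ≈ 10.52.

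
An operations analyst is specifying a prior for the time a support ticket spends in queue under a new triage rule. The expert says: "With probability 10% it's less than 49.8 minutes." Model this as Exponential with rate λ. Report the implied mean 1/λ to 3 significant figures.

P(T < 49.8) = 1 − e^(−λ·49.8) = 0.1, so λ = −ln(1−0.1)/49.8 = −ln(0.9)/49.8 = 0.00212.
Mean = 1/λ = 473 minutes.

mean ≈ 473 minutes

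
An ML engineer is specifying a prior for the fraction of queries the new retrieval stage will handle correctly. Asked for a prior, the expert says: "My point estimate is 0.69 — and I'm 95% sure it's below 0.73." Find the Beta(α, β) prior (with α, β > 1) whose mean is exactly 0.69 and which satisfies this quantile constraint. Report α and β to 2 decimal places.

α ≈ 241.33, β ≈ 108.42

With mean 0.69 fixed, write α = 0.69s, β = 0.31s where s = α+β.
Need P(θ < 0.73) = 0.95 under Beta(0.69s, 0.31s). Normal approximation: (q−m)/√(m(1−m)/s) ≈ z_{0.95} = 1.64, so s ≈ 0.69·0.31·(1.64)²/(0.73−0.69)² = 361.7.
At s = 361.7: P(θ<0.73) ≈ 0.953. Adjusting to match 0.95 gives s ≈ 349.75.
So α = 0.69·349.75 ≈ 241.33, β = 0.31·349.75 ≈ 108.42.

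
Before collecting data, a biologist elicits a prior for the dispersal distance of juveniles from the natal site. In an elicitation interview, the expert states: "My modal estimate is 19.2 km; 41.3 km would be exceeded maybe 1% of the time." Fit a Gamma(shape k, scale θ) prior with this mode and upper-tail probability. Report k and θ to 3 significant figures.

k ≈ 9.25, θ ≈ 2.33

Gamma(k,θ) with k>1 has mode (k−1)θ, so θ = 19.2/(k−1).
Need P(X < 41.3) = 0.99 with θ tied to k this way. Start at k = 2, θ = 19.2: P(X<41.3) ≈ 0.633.
Too low — raise k to concentrate. Iterating converges to k ≈ 9.25.
Then θ = 19.2/(9.25−1) ≈ 2.33.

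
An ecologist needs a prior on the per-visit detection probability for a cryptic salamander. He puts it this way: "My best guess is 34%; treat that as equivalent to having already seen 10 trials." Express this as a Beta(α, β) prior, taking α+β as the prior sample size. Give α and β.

α = 3.4, β = 6.6

Under the effective-sample-size interpretation, Beta(α, β) has prior mean α/(α+β) and prior sample size α+β.
So α+β = 10 and α/(α+β) = 0.34, giving α = 0.34·10 = 3.4 and β = 10 − 3.4 = 6.6.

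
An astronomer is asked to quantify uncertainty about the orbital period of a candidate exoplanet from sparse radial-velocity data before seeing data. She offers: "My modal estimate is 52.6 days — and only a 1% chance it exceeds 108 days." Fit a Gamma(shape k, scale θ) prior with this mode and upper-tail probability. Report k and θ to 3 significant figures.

k ≈ 10.4, θ ≈ 5.57

Gamma(k,θ) with k>1 has mode (k−1)θ, so θ = 52.6/(k−1).
Need P(X < 108) = 0.99 with θ tied to k this way. Start at k = 2, θ = 52.6: P(X<108) ≈ 0.608.
Too low — raise k to concentrate. Iterating converges to k ≈ 10.4.
Then θ = 52.6/(10.4−1) ≈ 5.57.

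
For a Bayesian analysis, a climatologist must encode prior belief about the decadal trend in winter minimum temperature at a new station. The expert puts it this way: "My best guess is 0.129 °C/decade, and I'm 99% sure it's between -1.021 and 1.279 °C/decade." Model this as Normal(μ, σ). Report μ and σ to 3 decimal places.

A symmetric 99% interval runs μ ± z·σ with z = 2.576.
Half-width = 1.15, so σ = 1.15/2.576 = 0.446.
μ is the stated best guess, 0.129.

μ = 0.129, σ = 0.446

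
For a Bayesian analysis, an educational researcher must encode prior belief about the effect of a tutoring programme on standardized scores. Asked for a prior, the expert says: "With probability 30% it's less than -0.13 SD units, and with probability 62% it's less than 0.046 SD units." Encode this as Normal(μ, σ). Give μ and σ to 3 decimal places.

μ = -0.019, σ = 0.212

For Normal(μ,σ), the p-quantile is μ + z_p·σ. Here z_{0.3} = -0.5244, z_{0.62} = 0.3055.
So -0.13 = μ − 0.5244σ and 0.046 = μ + 0.3055σ.
Subtracting: σ = (0.046 − -0.13)/(0.3055 − (-0.5244)) = 0.212.
Then μ = -0.13 − (-0.5244)·0.212 = -0.019.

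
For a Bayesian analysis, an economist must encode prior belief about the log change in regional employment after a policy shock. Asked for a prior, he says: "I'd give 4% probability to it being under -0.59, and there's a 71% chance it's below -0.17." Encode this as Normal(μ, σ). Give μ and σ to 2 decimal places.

The p-quantile of Normal(μ,σ) is μ + z_p·σ, with z_{0.04} = -1.751 and z_{0.71} = 0.5534.
Eliminate σ: μ = (z₂·x₁ − z₁·x₂)/(z₂ − z₁) = (0.5534·-0.59 − (-1.751)·-0.17)/2.304 = -0.27.
Then σ = (x₂ − x₁)/(z₂ − z₁) = (-0.17 − -0.59)/2.304 = 0.18.

μ = -0.27, σ = 0.18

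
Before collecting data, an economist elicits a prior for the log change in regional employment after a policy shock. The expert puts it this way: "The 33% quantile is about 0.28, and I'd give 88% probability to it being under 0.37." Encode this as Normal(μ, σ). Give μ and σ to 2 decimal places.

The p-quantile of Normal(μ,σ) is μ + z_p·σ, with z_{0.33} = -0.4399 and z_{0.88} = 1.175.
Eliminate σ: μ = (z₂·x₁ − z₁·x₂)/(z₂ − z₁) = (1.175·0.28 − (-0.4399)·0.37)/1.615 = 0.30.
Then σ = (x₂ − x₁)/(z₂ − z₁) = (0.37 − 0.28)/1.615 = 0.06.

μ = 0.30, σ = 0.06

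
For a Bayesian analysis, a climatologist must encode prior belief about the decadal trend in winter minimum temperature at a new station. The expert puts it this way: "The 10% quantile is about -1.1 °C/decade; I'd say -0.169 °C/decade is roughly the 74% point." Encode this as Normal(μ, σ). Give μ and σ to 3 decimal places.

μ = -0.480, σ = 0.484

For Normal(μ,σ), the p-quantile is μ + z_p·σ. Here z_{0.1} = -1.282, z_{0.74} = 0.6433.
So -1.1 = μ − 1.282σ and -0.169 = μ + 0.6433σ.
Subtracting: σ = (-0.169 − -1.1)/(0.6433 − (-1.282)) = 0.484.
Then μ = -1.1 − (-1.282)·0.484 = -0.480.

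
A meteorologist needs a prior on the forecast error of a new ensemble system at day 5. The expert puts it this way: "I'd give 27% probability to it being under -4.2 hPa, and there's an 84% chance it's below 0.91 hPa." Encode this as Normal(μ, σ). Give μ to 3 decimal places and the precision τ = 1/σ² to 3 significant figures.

The p-quantile of Normal(μ,σ) is μ + z_p·σ, with z_{0.27} = -0.6128 and z_{0.84} = 0.9945.
Eliminate σ: μ = (z₂·x₁ − z₁·x₂)/(z₂ − z₁) = (0.9945·-4.2 − (-0.6128)·0.91)/1.607 = -2.252.
Then σ = (x₂ − x₁)/(z₂ − z₁) = (0.91 − -4.2)/1.607 = 3.179.
Precision τ = 1/σ² = 1/3.179² = 0.0989.

μ = -2.252, τ = 0.0989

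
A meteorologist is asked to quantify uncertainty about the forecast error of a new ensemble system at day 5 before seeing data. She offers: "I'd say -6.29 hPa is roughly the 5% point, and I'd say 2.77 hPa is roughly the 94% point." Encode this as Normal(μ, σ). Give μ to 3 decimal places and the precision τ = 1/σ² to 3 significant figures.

The p-quantile of Normal(μ,σ) is μ + z_p·σ, with z_{0.05} = -1.645 and z_{0.94} = 1.555.
Eliminate σ: μ = (z₂·x₁ − z₁·x₂)/(z₂ − z₁) = (1.555·-6.29 − (-1.645)·2.77)/3.2 = -1.632.
Then σ = (x₂ − x₁)/(z₂ − z₁) = (2.77 − -6.29)/3.2 = 2.832.
Precision τ = 1/σ² = 1/2.832² = 0.125.

μ = -1.632, τ = 0.125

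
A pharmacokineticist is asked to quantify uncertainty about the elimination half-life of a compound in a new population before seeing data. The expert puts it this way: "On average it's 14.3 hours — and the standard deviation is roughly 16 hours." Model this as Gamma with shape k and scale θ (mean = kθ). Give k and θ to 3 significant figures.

k ≈ 0.799, θ ≈ 17.9

For Gamma(k, scale θ): mean = kθ, variance = kθ², so CV = 1/√k.
CV = SD/mean = 16/14.3 = 1.119, hence k = 1/CV² = 0.799.
Then θ = mean/k = 14.3/0.799 = 17.9.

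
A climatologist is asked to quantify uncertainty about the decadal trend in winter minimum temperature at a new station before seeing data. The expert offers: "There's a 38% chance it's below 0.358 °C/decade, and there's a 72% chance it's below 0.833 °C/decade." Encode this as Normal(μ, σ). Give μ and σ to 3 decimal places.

For Normal(μ,σ), the p-quantile is μ + z_p·σ. Here z_{0.38} = -0.3055, z_{0.72} = 0.5828.
So 0.358 = μ − 0.3055σ and 0.833 = μ + 0.5828σ.
Subtracting: σ = (0.833 − 0.358)/(0.5828 − (-0.3055)) = 0.535.
Then μ = 0.358 − (-0.3055)·0.535 = 0.521.

μ = 0.521, σ = 0.535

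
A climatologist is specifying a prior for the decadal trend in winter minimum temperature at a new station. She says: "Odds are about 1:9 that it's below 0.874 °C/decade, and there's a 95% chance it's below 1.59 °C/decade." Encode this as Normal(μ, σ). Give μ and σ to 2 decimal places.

The p-quantile of Normal(μ,σ) is μ + z_p·σ, with z_{0.1} = -1.282 and z_{0.95} = 1.645.
Eliminate σ: μ = (z₂·x₁ − z₁·x₂)/(z₂ − z₁) = (1.645·0.874 − (-1.282)·1.59)/2.926 = 1.19.
Then σ = (x₂ − x₁)/(z₂ − z₁) = (1.59 − 0.874)/2.926 = 0.24.

μ = 1.19, σ = 0.24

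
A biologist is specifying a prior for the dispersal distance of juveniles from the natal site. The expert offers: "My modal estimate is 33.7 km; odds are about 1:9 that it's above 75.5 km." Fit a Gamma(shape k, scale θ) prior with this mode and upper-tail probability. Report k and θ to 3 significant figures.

Gamma(k,θ) with k>1 has mode (k−1)θ, so θ = 33.7/(k−1).
Need P(X < 75.5) = 0.9 with θ tied to k this way. Start at k = 2, θ = 33.7: P(X<75.5) ≈ 0.655.
Too low — raise k to concentrate. Iterating converges to k ≈ 3.96.
Then θ = 33.7/(3.96−1) ≈ 11.4.

k ≈ 3.96, θ ≈ 11.4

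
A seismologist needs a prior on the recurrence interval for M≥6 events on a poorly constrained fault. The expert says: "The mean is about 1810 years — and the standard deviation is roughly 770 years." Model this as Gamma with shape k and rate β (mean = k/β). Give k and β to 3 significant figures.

For Gamma(k, rate β): mean = k/β, variance = k/β², so CV = 1/√k.
CV = SD/mean = 770/1810 = 0.4254, hence k = 1/CV² = 5.53.
Then β = k/mean = 5.53/1810 = 0.00305.

k ≈ 5.53, β ≈ 0.00305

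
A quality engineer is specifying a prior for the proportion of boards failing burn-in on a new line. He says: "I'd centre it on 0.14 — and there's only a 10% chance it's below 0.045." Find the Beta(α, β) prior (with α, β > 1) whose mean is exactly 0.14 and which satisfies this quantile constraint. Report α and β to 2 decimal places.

With mean 0.14 fixed, write α = 0.14s, β = 0.86s where s = α+β.
Need P(θ < 0.045) = 0.1 under Beta(0.14s, 0.86s). Normal approximation: (q−m)/√(m(1−m)/s) ≈ z_{0.1} = -1.28, so s ≈ 0.14·0.86·(-1.28)²/(0.045−0.14)² = 21.9.
At s = 21.9: P(θ<0.045) ≈ 0.059. Adjusting to match 0.1 gives s ≈ 16.06.
So α = 0.14·16.06 ≈ 2.25, β = 0.86·16.06 ≈ 13.81.

α ≈ 2.25, β ≈ 13.81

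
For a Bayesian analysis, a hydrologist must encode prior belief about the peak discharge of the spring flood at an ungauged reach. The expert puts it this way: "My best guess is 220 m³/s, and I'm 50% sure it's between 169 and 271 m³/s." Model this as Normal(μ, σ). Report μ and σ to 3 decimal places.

μ = 220.000, σ = 75.613

A symmetric 50% interval runs μ ± z·σ with z = 0.6745.
Half-width = 51, so σ = 51/0.6745 = 75.613.
μ is the stated best guess, 220.000.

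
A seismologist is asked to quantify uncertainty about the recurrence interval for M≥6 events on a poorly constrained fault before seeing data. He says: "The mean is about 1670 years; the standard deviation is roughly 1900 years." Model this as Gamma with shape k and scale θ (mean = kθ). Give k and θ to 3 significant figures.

For Gamma(k, scale θ): mean = kθ, variance = kθ², so CV = 1/√k.
CV = SD/mean = 1900/1670 = 1.138, hence k = 1/CV² = 0.773.
Then θ = mean/k = 1670/0.773 = 2160.

k ≈ 0.773, θ ≈ 2160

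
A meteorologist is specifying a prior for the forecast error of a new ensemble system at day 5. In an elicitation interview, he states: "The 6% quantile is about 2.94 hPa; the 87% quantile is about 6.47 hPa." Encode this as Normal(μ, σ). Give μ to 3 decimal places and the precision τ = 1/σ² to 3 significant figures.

For Normal(μ,σ), the p-quantile is μ + z_p·σ. Here z_{0.06} = -1.555, z_{0.87} = 1.126.
So 2.94 = μ − 1.555σ and 6.47 = μ + 1.126σ.
Subtracting: σ = (6.47 − 2.94)/(1.126 − (-1.555)) = 1.317.
Then μ = 2.94 − (-1.555)·1.317 = 4.987.
Precision τ = 1/σ² = 1/1.317² = 0.577.

μ = 4.987, τ = 0.577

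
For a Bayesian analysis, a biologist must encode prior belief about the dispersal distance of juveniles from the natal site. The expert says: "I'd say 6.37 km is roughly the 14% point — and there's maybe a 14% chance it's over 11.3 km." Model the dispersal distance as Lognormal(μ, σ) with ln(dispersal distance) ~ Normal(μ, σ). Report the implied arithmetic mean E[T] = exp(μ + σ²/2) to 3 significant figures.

If T ~ Lognormal(μ,σ) then ln T ~ Normal(μ,σ), so the p-quantile of ln T is μ + z_p·σ.
ln(6.37) = 1.852 and ln(11.3) = 2.425; z_{0.14} = -1.08, z_{0.86} = 1.08.
σ = (2.425 − 1.852)/(1.08 − (-1.08)) = 0.265.
μ = 1.852 − (-1.08)·0.265 = 2.138.
E[T] = exp(μ + σ²/2) = exp(2.138 + 0.0352) = 8.79 km.

E[T] ≈ 8.79 km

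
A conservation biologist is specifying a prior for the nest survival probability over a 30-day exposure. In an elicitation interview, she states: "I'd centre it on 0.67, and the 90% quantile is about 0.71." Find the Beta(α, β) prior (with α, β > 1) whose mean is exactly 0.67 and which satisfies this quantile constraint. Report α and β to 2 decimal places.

α ≈ 149.27, β ≈ 73.52

With mean 0.67 fixed, write α = 0.67s, β = 0.33s where s = α+β.
Need P(θ < 0.71) = 0.9 under Beta(0.67s, 0.33s). Normal approximation: (q−m)/√(m(1−m)/s) ≈ z_{0.9} = 1.28, so s ≈ 0.67·0.33·(1.28)²/(0.71−0.67)² = 227.0.
At s = 227.0: P(θ<0.71) ≈ 0.902. Adjusting to match 0.9 gives s ≈ 222.79.
So α = 0.67·222.79 ≈ 149.27, β = 0.33·222.79 ≈ 73.52.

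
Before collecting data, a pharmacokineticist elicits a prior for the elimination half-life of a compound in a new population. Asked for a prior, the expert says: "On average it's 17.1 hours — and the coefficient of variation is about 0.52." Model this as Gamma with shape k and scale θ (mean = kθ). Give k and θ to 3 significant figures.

For Gamma(k, scale θ): mean = kθ, variance = kθ², so CV = 1/√k.
CV = 0.52, hence k = 1/CV² = 3.7.
Then θ = mean/k = 17.1/3.7 = 4.62.

k ≈ 3.7, θ ≈ 4.62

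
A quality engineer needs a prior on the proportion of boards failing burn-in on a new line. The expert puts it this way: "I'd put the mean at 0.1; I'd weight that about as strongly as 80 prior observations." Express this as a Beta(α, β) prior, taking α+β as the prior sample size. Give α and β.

α = 8, β = 72

Under the effective-sample-size interpretation, Beta(α, β) has prior mean α/(α+β) and prior sample size α+β.
So α+β = 80 and α/(α+β) = 0.1, giving α = 0.1·80 = 8 and β = 80 − 8 = 72.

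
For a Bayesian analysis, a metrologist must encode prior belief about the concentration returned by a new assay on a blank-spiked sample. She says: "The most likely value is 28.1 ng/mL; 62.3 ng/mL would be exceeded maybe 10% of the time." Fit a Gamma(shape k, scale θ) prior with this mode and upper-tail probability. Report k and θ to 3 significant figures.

k ≈ 4.03, θ ≈ 9.26

Gamma(k,θ) with k>1 has mode (k−1)θ, so θ = 28.1/(k−1).
Need P(X < 62.3) = 0.9 with θ tied to k this way. Start at k = 2, θ = 28.1: P(X<62.3) ≈ 0.650.
Too low — raise k to concentrate. Iterating converges to k ≈ 4.03.
Then θ = 28.1/(4.03−1) ≈ 9.26.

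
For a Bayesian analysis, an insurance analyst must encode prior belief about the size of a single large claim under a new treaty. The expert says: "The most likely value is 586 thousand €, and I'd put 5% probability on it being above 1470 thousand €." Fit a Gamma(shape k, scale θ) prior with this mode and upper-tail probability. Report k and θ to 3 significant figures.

Gamma(k,θ) with k>1 has mode (k−1)θ, so θ = 586/(k−1).
Need P(X < 1470) = 0.95 with θ tied to k this way. Start at k = 2, θ = 586: P(X<1470) ≈ 0.714.
Too low — raise k to concentrate. Iterating converges to k ≈ 4.21.
Then θ = 586/(4.21−1) ≈ 183.

k ≈ 4.21, θ ≈ 183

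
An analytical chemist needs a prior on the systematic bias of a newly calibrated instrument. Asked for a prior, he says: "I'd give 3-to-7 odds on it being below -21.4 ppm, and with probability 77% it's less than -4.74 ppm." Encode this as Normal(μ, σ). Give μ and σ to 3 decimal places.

For Normal(μ,σ), the p-quantile is μ + z_p·σ. Here z_{0.3} = -0.5244, z_{0.77} = 0.7388.
So -21.4 = μ − 0.5244σ and -4.74 = μ + 0.7388σ.
Subtracting: σ = (-4.74 − -21.4)/(0.7388 − (-0.5244)) = 13.188.
Then μ = -21.4 − (-0.5244)·13.188 = -14.484.

μ = -14.484, σ = 13.188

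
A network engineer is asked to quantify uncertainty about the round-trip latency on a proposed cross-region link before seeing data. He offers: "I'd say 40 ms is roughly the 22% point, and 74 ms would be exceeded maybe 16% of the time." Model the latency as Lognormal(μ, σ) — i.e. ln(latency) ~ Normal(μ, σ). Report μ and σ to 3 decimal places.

μ ≈ 3.958, σ ≈ 0.348

If T ~ Lognormal(μ,σ) then ln T ~ Normal(μ,σ), so the p-quantile of ln T is μ + z_p·σ.
ln(40) = 3.689 and ln(74) = 4.304; z_{0.22} = -0.7722, z_{0.84} = 0.9945.
σ = (4.304 − 3.689)/(0.9945 − (-0.7722)) = 0.348.
μ = 3.689 − (-0.7722)·0.348 = 3.958.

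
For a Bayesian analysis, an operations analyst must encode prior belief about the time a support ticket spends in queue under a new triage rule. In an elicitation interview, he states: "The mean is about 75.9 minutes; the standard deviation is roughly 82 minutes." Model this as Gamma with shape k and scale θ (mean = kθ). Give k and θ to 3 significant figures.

For Gamma(k, scale θ): mean = kθ, variance = kθ², so CV = 1/√k.
CV = SD/mean = 82/75.9 = 1.08, hence k = 1/CV² = 0.857.
Then θ = mean/k = 75.9/0.857 = 88.6.

k ≈ 0.857, θ ≈ 88.6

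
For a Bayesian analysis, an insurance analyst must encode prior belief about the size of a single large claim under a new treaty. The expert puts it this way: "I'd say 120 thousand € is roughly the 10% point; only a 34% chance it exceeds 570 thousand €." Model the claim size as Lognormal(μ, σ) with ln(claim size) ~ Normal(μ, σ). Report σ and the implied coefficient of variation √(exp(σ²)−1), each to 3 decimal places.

σ ≈ 0.920, CV ≈ 1.153

If T ~ Lognormal(μ,σ) then ln T ~ Normal(μ,σ), so the p-quantile of ln T is μ + z_p·σ.
ln(120) = 4.787 and ln(570) = 6.346; z_{0.1} = -1.282, z_{0.66} = 0.4125.
σ = (6.346 − 4.787)/(0.4125 − (-1.282)) = 0.920.
μ = 4.787 − (-1.282)·0.920 = 5.966.
CV = √(exp(σ²)−1) = √(exp(0.8460)−1) = 1.153.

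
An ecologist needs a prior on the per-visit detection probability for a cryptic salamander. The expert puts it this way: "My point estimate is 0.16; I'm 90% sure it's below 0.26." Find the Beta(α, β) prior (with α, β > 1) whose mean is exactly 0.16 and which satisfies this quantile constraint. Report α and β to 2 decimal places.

α ≈ 3.81, β ≈ 19.99

With mean 0.16 fixed, write α = 0.16s, β = 0.84s where s = α+β.
Need P(θ < 0.26) = 0.9 under Beta(0.16s, 0.84s). Normal approximation: (q−m)/√(m(1−m)/s) ≈ z_{0.9} = 1.28, so s ≈ 0.16·0.84·(1.28)²/(0.26−0.16)² = 22.1.
At s = 22.1: P(θ<0.26) ≈ 0.893. Adjusting to match 0.9 gives s ≈ 23.80.
So α = 0.16·23.80 ≈ 3.81, β = 0.84·23.80 ≈ 19.99.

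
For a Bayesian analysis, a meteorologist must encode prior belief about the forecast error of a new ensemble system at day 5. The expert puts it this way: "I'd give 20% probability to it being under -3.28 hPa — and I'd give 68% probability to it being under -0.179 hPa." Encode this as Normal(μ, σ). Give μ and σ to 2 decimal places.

For Normal(μ,σ), the p-quantile is μ + z_p·σ. Here z_{0.2} = -0.8416, z_{0.68} = 0.4677.
So -3.28 = μ − 0.8416σ and -0.179 = μ + 0.4677σ.
Subtracting: σ = (-0.179 − -3.28)/(0.4677 − (-0.8416)) = 2.37.
Then μ = -3.28 − (-0.8416)·2.37 = -1.29.

μ = -1.29, σ = 2.37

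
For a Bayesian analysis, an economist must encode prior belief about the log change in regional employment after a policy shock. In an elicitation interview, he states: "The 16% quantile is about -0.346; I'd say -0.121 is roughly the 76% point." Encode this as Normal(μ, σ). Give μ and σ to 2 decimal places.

For Normal(μ,σ), the p-quantile is μ + z_p·σ. Here z_{0.16} = -0.9945, z_{0.76} = 0.7063.
So -0.346 = μ − 0.9945σ and -0.121 = μ + 0.7063σ.
Subtracting: σ = (-0.121 − -0.346)/(0.7063 − (-0.9945)) = 0.13.
Then μ = -0.346 − (-0.9945)·0.13 = -0.21.

μ = -0.21, σ = 0.13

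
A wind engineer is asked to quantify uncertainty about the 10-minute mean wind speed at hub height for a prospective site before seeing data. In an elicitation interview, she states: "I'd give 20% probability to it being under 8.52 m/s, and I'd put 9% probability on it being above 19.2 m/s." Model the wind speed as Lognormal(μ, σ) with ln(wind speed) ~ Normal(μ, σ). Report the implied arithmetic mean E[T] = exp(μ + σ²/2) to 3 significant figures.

If T ~ Lognormal(μ,σ) then ln T ~ Normal(μ,σ), so the p-quantile of ln T is μ + z_p·σ.
ln(8.52) = 2.142 and ln(19.2) = 2.955; z_{0.2} = -0.8416, z_{0.91} = 1.341.
σ = (2.955 − 2.142)/(1.341 − (-0.8416)) = 0.372.
μ = 2.142 − (-0.8416)·0.372 = 2.456.
E[T] = exp(μ + σ²/2) = exp(2.456 + 0.0693) = 12.5 m/s.

E[T] ≈ 12.5 m/s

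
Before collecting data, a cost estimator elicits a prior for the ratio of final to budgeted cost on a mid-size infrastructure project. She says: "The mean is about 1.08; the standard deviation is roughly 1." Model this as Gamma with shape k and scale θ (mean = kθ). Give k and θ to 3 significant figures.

k ≈ 1.17, θ ≈ 0.926

For Gamma(k, scale θ): mean = kθ, variance = kθ², so CV = 1/√k.
CV = SD/mean = 1/1.08 = 0.9259, hence k = 1/CV² = 1.17.
Then θ = mean/k = 1.08/1.17 = 0.926.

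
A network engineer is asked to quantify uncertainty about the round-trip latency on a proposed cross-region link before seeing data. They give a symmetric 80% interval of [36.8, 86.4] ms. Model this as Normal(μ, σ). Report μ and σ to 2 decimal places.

A symmetric 80% interval runs μ ± z·σ with z = 1.282.
Half-width = 24.8, so σ = 24.8/1.282 = 19.35.
μ is the interval midpoint, 61.60.

μ = 61.60, σ = 19.35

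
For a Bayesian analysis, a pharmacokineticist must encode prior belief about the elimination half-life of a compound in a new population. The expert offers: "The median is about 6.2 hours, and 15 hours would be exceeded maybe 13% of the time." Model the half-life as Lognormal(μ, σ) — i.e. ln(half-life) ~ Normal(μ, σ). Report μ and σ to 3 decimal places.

μ ≈ 1.825, σ ≈ 0.784

If T ~ Lognormal(μ,σ) then ln T ~ Normal(μ,σ), so the p-quantile of ln T is μ + z_p·σ.
ln(6.2) = 1.825 and ln(15) = 2.708; z_{0.5} = 0, z_{0.87} = 1.126.
σ = (2.708 − 1.825)/(1.126 − (0)) = 0.784.
μ = 1.825 − (0)·0.784 = 1.825.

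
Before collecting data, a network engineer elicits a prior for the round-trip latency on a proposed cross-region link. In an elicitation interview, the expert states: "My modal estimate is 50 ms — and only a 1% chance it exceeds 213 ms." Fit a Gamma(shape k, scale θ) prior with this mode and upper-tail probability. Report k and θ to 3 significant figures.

Gamma(k,θ) with k>1 has mode (k−1)θ, so θ = 50/(k−1).
Need P(X < 213) = 0.99 with θ tied to k this way. Start at k = 2, θ = 50: P(X<213) ≈ 0.926.
Too low — raise k to concentrate. Iterating converges to k ≈ 2.96.
Then θ = 50/(2.96−1) ≈ 25.6.

k ≈ 2.96, θ ≈ 25.6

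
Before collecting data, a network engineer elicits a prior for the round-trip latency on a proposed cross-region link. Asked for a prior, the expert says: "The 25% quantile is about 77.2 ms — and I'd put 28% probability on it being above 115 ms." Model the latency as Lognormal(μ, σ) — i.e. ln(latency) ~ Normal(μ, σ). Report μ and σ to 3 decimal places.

μ ≈ 4.560, σ ≈ 0.317

If T ~ Lognormal(μ,σ) then ln T ~ Normal(μ,σ), so the p-quantile of ln T is μ + z_p·σ.
ln(77.2) = 4.346 and ln(115) = 4.745; z_{0.25} = -0.6745, z_{0.72} = 0.5828.
σ = (4.745 − 4.346)/(0.5828 − (-0.6745)) = 0.317.
μ = 4.346 − (-0.6745)·0.317 = 4.560.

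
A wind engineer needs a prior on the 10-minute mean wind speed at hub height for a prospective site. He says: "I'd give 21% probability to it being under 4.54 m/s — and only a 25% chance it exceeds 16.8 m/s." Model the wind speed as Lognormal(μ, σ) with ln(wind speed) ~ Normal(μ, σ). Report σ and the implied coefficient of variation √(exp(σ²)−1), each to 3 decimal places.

If T ~ Lognormal(μ,σ) then ln T ~ Normal(μ,σ), so the p-quantile of ln T is μ + z_p·σ.
ln(4.54) = 1.513 and ln(16.8) = 2.821; z_{0.21} = -0.8064, z_{0.75} = 0.6745.
σ = (2.821 − 1.513)/(0.6745 − (-0.8064)) = 0.884.
μ = 1.513 − (-0.8064)·0.884 = 2.225.
CV = √(exp(σ²)−1) = √(exp(0.7807)−1) = 1.088.

σ ≈ 0.884, CV ≈ 1.088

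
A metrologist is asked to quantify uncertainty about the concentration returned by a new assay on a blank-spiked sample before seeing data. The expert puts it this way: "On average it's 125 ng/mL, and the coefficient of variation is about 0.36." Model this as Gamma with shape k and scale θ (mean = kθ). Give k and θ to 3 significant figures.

k ≈ 7.72, θ ≈ 16.2

For Gamma(k, scale θ): mean = kθ, variance = kθ², so CV = 1/√k.
CV = 0.36, hence k = 1/CV² = 7.72.
Then θ = mean/k = 125/7.72 = 16.2.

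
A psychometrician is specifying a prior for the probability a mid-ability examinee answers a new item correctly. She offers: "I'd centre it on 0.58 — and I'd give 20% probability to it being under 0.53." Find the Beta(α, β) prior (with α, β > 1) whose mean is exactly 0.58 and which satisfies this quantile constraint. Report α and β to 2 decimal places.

α ≈ 39.74, β ≈ 28.78

With mean 0.58 fixed, write α = 0.58s, β = 0.42s where s = α+β.
Need P(θ < 0.53) = 0.2 under Beta(0.58s, 0.42s). Normal approximation: (q−m)/√(m(1−m)/s) ≈ z_{0.2} = -0.842, so s ≈ 0.58·0.42·(-0.842)²/(0.53−0.58)² = 69.0.
At s = 69.0: P(θ<0.53) ≈ 0.199. Adjusting to match 0.2 gives s ≈ 68.51.
So α = 0.58·68.51 ≈ 39.74, β = 0.42·68.51 ≈ 28.78.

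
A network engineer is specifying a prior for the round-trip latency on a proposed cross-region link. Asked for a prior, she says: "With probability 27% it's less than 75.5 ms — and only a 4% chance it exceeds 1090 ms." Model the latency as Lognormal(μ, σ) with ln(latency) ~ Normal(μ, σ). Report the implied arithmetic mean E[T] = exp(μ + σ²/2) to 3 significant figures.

E[T] ≈ 286 ms

If T ~ Lognormal(μ,σ) then ln T ~ Normal(μ,σ), so the p-quantile of ln T is μ + z_p·σ.
ln(75.5) = 4.324 and ln(1090) = 6.994; z_{0.27} = -0.6128, z_{0.96} = 1.751.
σ = (6.994 − 4.324)/(1.751 − (-0.6128)) = 1.130.
μ = 4.324 − (-0.6128)·1.130 = 5.016.
E[T] = exp(μ + σ²/2) = exp(5.016 + 0.6380) = 286 ms.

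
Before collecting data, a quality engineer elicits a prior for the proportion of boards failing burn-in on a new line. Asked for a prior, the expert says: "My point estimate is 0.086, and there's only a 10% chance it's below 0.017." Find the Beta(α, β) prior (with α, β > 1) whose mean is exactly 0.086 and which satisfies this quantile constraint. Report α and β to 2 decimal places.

α ≈ 1.44, β ≈ 15.29

With mean 0.086 fixed, write α = 0.086s, β = 0.914s where s = α+β.
Need P(θ < 0.017) = 0.1 under Beta(0.086s, 0.914s). Normal approximation: (q−m)/√(m(1−m)/s) ≈ z_{0.1} = -1.28, so s ≈ 0.086·0.914·(-1.28)²/(0.017−0.086)² = 27.1.
At s = 27.1: P(θ<0.017) ≈ 0.039. Adjusting to match 0.1 gives s ≈ 16.73.
So α = 0.086·16.73 ≈ 1.44, β = 0.914·16.73 ≈ 15.29.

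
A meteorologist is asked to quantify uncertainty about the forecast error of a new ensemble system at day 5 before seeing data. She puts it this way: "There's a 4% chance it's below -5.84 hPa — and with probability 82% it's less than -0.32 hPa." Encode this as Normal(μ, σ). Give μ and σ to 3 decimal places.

μ = -2.215, σ = 2.070

The p-quantile of Normal(μ,σ) is μ + z_p·σ, with z_{0.04} = -1.751 and z_{0.82} = 0.9154.
Eliminate σ: μ = (z₂·x₁ − z₁·x₂)/(z₂ − z₁) = (0.9154·-5.84 − (-1.751)·-0.32)/2.666 = -2.215.
Then σ = (x₂ − x₁)/(z₂ − z₁) = (-0.32 − -5.84)/2.666 = 2.070.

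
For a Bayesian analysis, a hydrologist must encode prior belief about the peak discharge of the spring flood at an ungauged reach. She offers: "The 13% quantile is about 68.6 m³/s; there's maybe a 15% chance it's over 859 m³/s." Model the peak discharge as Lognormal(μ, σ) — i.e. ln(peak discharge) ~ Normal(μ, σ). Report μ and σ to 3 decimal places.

μ ≈ 5.545, σ ≈ 1.169

If T ~ Lognormal(μ,σ) then ln T ~ Normal(μ,σ), so the p-quantile of ln T is μ + z_p·σ.
ln(68.6) = 4.228 and ln(859) = 6.756; z_{0.13} = -1.126, z_{0.85} = 1.036.
σ = (6.756 − 4.228)/(1.036 − (-1.126)) = 1.169.
μ = 4.228 − (-1.126)·1.169 = 5.545.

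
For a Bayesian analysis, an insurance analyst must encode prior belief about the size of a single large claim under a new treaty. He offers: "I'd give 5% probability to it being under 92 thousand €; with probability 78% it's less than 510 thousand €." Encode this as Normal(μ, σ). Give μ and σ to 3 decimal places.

μ = 376.458, σ = 172.938

For Normal(μ,σ), the p-quantile is μ + z_p·σ. Here z_{0.05} = -1.645, z_{0.78} = 0.7722.
So 92 = μ − 1.645σ and 510 = μ + 0.7722σ.
Subtracting: σ = (510 − 92)/(0.7722 − (-1.645)) = 172.938.
Then μ = 92 − (-1.645)·172.938 = 376.458.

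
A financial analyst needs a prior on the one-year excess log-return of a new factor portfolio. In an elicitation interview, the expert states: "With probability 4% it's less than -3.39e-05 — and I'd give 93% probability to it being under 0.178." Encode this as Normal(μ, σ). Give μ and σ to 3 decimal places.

μ = 0.097, σ = 0.055

The p-quantile of Normal(μ,σ) is μ + z_p·σ, with z_{0.04} = -1.751 and z_{0.93} = 1.476.
Eliminate σ: μ = (z₂·x₁ − z₁·x₂)/(z₂ − z₁) = (1.476·-3.39e-05 − (-1.751)·0.178)/3.226 = 0.097.
Then σ = (x₂ − x₁)/(z₂ − z₁) = (0.178 − -3.39e-05)/3.226 = 0.055.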